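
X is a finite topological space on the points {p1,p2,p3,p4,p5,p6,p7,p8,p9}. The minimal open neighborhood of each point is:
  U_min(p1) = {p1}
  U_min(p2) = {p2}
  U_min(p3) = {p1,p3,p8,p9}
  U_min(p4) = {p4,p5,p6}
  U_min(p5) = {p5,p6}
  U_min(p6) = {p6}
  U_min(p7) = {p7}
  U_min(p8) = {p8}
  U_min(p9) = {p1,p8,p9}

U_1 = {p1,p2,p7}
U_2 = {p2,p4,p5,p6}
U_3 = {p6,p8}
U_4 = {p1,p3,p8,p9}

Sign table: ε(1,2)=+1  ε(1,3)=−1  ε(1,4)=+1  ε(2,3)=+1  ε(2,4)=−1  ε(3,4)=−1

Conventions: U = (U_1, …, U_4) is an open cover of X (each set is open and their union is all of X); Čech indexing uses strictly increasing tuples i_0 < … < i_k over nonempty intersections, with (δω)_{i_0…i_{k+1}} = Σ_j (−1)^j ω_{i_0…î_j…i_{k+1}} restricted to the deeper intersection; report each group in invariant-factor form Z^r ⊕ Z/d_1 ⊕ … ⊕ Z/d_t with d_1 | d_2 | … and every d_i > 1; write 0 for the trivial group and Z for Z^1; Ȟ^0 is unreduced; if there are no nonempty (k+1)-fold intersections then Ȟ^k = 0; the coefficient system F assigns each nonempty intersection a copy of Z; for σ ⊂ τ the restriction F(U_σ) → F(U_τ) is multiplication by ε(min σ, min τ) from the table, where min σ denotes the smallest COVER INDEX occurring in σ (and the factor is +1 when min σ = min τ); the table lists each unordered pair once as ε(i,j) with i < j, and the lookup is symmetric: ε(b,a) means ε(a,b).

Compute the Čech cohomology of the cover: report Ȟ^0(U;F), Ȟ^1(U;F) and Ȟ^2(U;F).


intersection data:
  U12={p2} U14={p1} U23={p6} U34={p8}
C dims 4,4; δ0: rk 4, SNF 1^3·2
Ȟ^0 = (4 − 4) − 0 = 0, so Ȟ^0 ≅ 0
Ȟ^1 = (4 − 0) − 4 = 0 plus torsion [2], so Ȟ^1 ≅ Z/2
Ȟ^2 = (0 − 0) − 0 = 0, so Ȟ^2 ≅ 0

Ȟ^0 ≅ 0; Ȟ^1 ≅ Z/2; Ȟ^2 ≅ 0


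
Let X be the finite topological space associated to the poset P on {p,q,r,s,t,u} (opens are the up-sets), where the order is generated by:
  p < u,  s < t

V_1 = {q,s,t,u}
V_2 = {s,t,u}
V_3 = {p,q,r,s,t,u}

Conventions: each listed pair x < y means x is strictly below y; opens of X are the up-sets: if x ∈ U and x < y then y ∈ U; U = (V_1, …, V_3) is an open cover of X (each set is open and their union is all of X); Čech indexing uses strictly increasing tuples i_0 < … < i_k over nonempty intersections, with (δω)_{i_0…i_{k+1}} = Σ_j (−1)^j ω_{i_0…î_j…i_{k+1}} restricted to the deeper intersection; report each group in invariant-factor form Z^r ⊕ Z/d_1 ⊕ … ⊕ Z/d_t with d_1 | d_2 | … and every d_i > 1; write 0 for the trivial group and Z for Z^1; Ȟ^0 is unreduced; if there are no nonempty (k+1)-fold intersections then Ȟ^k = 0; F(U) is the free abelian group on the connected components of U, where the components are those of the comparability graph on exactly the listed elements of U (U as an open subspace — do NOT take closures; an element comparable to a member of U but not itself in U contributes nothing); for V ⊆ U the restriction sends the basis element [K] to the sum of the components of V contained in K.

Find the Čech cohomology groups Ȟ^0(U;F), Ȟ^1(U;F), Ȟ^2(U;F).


nonempty overlaps:
  V12={s,t,u} V13={q,s,t,u} V23={s,t,u}
  V123={s,t,u}
components per intersection:
  V1: {q} {s,t} {u}
  V2: {s,t} {u}
  V3: {p,u} {q} {r} {s,t}
  V12: {s,t} {u}
  V13: {q} {s,t} {u}
  V23: {s,t} {u}
  V123: {s,t} {u}
C dims 9,7,2; δ0: rk 5, SNF 1^5; δ1: rk 2, SNF 1^2
degree 0: 9−5−0 = 4 → Ȟ^0 ≅ Z^4
degree 1: 7−2−5 = 0 → Ȟ^1 ≅ 0
degree 2: 2−0−2 = 0 → Ȟ^2 ≅ 0

Ȟ^0 ≅ Z^4, Ȟ^1 ≅ 0 and Ȟ^2 ≅ 0


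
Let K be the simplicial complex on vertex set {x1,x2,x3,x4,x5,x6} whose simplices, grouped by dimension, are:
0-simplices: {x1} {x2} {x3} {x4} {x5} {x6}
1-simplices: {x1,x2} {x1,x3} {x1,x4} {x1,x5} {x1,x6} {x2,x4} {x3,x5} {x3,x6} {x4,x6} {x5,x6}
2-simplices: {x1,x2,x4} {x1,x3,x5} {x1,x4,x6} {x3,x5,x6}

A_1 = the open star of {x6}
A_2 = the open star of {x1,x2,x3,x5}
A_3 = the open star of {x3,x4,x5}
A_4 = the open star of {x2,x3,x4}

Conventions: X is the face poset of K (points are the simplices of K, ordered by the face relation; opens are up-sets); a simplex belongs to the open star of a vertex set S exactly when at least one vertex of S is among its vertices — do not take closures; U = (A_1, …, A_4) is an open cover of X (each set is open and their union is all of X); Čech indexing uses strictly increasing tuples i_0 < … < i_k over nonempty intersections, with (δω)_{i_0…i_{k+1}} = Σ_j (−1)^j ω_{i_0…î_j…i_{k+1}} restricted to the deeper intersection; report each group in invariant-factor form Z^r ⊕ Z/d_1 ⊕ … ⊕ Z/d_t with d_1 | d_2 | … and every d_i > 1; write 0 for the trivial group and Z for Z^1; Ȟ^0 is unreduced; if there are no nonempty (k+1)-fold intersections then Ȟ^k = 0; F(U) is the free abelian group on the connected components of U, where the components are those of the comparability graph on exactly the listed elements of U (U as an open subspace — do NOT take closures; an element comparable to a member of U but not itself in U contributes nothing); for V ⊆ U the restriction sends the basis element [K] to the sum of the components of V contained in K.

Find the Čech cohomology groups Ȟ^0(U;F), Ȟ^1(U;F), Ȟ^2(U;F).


cover nerve:
  A1={{x6},{x1,x6},{x3,x6},{x4,x6},{x5,x6},{x1,x4,x6},{x3,x5,x6}} A2={{x1},{x2},{x3},{x5},{x1,x2},{x1,x3},{x1,x4},{x1,x5},{x1,x6},{x2,x4},{x3,x5},{x3,x6},{x5,x6},{x1,x2,x4},{x1,x3,x5},{x1,x4,x6},{x3,x5,x6}} A3={{x3},{x4},{x5},{x1,x3},{x1,x4},{x1,x5},{x2,x4},{x3,x5},{x3,x6},{x4,x6},{x5,x6},{x1,x2,x4},{x1,x3,x5},{x1,x4,x6},{x3,x5,x6}} A4={{x2},{x3},{x4},{x1,x2},{x1,x3},{x1,x4},{x2,x4},{x3,x5},{x3,x6},{x4,x6},{x1,x2,x4},{x1,x3,x5},{x1,x4,x6},{x3,x5,x6}}
  A12={{x1,x6},{x3,x6},{x5,x6},{x1,x4,x6},{x3,x5,x6}} A13={{x3,x6},{x4,x6},{x5,x6},{x1,x4,x6},{x3,x5,x6}} A14={{x3,x6},{x4,x6},{x1,x4,x6},{x3,x5,x6}} A23={{x3},{x5},{x1,x3},{x1,x4},{x1,x5},{x2,x4},{x3,x5},{x3,x6},{x5,x6},{x1,x2,x4},{x1,x3,x5},{x1,x4,x6},{x3,x5,x6}} A24={{x2},{x3},{x1,x2},{x1,x3},{x1,x4},{x2,x4},{x3,x5},{x3,x6},{x1,x2,x4},{x1,x3,x5},{x1,x4,x6},{x3,x5,x6}} A34={{x3},{x4},{x1,x3},{x1,x4},{x2,x4},{x3,x5},{x3,x6},{x4,x6},{x1,x2,x4},{x1,x3,x5},{x1,x4,x6},{x3,x5,x6}}
  A123={{x3,x6},{x5,x6},{x1,x4,x6},{x3,x5,x6}} A124={{x3,x6},{x1,x4,x6},{x3,x5,x6}} A134={{x3,x6},{x4,x6},{x1,x4,x6},{x3,x5,x6}} A234={{x3},{x1,x3},{x1,x4},{x2,x4},{x3,x5},{x3,x6},{x1,x2,x4},{x1,x3,x5},{x1,x4,x6},{x3,x5,x6}}
  A1234={{x3,x6},{x1,x4,x6},{x3,x5,x6}}
components per intersection:
  A1: {{x6},{x1,x6},{x3,x6},{x4,x6},{x5,x6},{x1,x4,x6},{x3,x5,x6}}
  A2: {{x1},{x2},{x3},{x5},{x1,x2},{x1,x3},{x1,x4},{x1,x5},{x1,x6},{x2,x4},{x3,x5},{x3,x6},{x5,x6},{x1,x2,x4},{x1,x3,x5},{x1,x4,x6},{x3,x5,x6}}
  A3: {{x3},{x5},{x1,x3},{x1,x5},{x3,x5},{x3,x6},{x5,x6},{x1,x3,x5},{x3,x5,x6}} {{x4},{x1,x4},{x2,x4},{x4,x6},{x1,x2,x4},{x1,x4,x6}}
  A4: {{x2},{x4},{x1,x2},{x1,x4},{x2,x4},{x4,x6},{x1,x2,x4},{x1,x4,x6}} {{x3},{x1,x3},{x3,x5},{x3,x6},{x1,x3,x5},{x3,x5,x6}}
  A12: {{x1,x6},{x1,x4,x6}} {{x3,x6},{x5,x6},{x3,x5,x6}}
  A13: {{x3,x6},{x5,x6},{x3,x5,x6}} {{x4,x6},{x1,x4,x6}}
  A14: {{x3,x6},{x3,x5,x6}} {{x4,x6},{x1,x4,x6}}
  A23: {{x3},{x5},{x1,x3},{x1,x5},{x3,x5},{x3,x6},{x5,x6},{x1,x3,x5},{x3,x5,x6}} {{x1,x4},{x2,x4},{x1,x2,x4},{x1,x4,x6}}
  A24: {{x2},{x1,x2},{x1,x4},{x2,x4},{x1,x2,x4},{x1,x4,x6}} {{x3},{x1,x3},{x3,x5},{x3,x6},{x1,x3,x5},{x3,x5,x6}}
  A34: {{x3},{x1,x3},{x3,x5},{x3,x6},{x1,x3,x5},{x3,x5,x6}} {{x4},{x1,x4},{x2,x4},{x4,x6},{x1,x2,x4},{x1,x4,x6}}
  A123: {{x3,x6},{x5,x6},{x3,x5,x6}} {{x1,x4,x6}}
  A124: {{x3,x6},{x3,x5,x6}} {{x1,x4,x6}}
  A134: {{x3,x6},{x3,x5,x6}} {{x4,x6},{x1,x4,x6}}
  A234: {{x3},{x1,x3},{x3,x5},{x3,x6},{x1,x3,x5},{x3,x5,x6}} {{x1,x4},{x2,x4},{x1,x2,x4},{x1,x4,x6}}
  A1234: {{x3,x6},{x3,x5,x6}} {{x1,x4,x6}}
C dims 6,12,8,2; δ0: rk 5, SNF 1^5; δ1: rk 6, SNF 1^6; δ2: rk 2, SNF 1^2
Ȟ^0: (6−5)−0=1 ⇒ Z
Ȟ^1: (12−6)−5=1 ⇒ Z
Ȟ^2: (8−2)−6=0 ⇒ 0

Ȟ^0 ≅ Z,  Ȟ^1 ≅ Z,  Ȟ^2 ≅ 0


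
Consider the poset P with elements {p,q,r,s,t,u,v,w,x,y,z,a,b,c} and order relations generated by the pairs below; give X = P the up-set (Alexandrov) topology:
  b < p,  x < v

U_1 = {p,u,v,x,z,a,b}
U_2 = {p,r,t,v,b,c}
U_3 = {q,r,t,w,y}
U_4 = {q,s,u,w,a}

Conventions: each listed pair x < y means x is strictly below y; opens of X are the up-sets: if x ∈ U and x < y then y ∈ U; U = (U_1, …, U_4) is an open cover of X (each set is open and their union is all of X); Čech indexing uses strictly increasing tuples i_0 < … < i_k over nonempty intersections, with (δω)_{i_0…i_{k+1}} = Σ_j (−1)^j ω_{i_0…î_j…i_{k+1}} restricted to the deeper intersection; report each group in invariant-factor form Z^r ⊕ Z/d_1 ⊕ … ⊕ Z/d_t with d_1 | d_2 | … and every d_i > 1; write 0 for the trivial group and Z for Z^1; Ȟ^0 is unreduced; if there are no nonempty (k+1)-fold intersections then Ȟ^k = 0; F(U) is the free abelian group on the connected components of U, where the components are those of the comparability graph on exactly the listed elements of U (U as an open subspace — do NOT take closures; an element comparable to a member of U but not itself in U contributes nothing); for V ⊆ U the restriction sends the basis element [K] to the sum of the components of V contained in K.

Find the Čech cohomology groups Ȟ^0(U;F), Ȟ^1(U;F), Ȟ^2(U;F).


cover nerve:
  U12={p,v,b} U14={u,a} U23={r,t} U34={q,w}
components per intersection:
  U1: {p,b} {u} {v,x} {z} {a}
  U2: {p,b} {r} {t} {v} {c}
  U3: {q} {r} {t} {w} {y}
  U4: {q} {s} {u} {w} {a}
  U12: {p,b} {v}
  U14: {u} {a}
  U23: {r} {t}
  U34: {q} {w}
C dims 20,8; δ0: rk 8, SNF 1^8
Ȟ^0: (20−8)−0=12 ⇒ Z^12
Ȟ^1: (8−0)−8=0 ⇒ 0
Ȟ^2: (0−0)−0=0 ⇒ 0

Ȟ^0 = Z^12, Ȟ^1 = 0, Ȟ^2 = 0


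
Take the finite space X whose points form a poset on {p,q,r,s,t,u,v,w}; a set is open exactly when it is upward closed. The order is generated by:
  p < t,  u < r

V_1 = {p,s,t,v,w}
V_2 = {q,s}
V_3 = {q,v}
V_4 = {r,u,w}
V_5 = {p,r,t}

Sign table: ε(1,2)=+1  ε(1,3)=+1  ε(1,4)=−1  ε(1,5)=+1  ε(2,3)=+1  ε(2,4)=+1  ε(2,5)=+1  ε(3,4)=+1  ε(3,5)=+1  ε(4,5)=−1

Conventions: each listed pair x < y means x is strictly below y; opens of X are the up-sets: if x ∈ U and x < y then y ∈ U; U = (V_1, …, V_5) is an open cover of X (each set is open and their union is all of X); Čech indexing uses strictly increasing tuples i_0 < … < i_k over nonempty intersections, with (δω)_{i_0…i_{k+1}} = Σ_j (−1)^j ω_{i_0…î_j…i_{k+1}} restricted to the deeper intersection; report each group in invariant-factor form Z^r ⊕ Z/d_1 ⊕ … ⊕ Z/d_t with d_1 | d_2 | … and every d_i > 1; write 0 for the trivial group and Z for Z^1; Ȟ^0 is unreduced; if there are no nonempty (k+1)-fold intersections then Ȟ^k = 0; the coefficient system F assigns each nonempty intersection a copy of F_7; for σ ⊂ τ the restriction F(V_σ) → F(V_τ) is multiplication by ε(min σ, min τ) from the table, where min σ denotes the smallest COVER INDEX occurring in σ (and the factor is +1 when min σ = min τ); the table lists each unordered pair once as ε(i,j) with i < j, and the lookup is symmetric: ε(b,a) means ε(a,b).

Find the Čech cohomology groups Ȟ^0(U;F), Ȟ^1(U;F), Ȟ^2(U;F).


nonempty intersections:
  V12={s} V13={v} V14={w} V15={p,t} V23={q} V45={r}
C dims 5,6; δ0: rk_F7 4
Ȟ^0: (5−4)−0=1 ⇒ Z/7
Ȟ^1: (6−0)−4=2 ⇒ Z/7 ⊕ Z/7
Ȟ^2: (0−0)−0=0 ⇒ 0

Ȟ^0 = Z/7, Ȟ^1 = Z/7 ⊕ Z/7 and Ȟ^2 = 0


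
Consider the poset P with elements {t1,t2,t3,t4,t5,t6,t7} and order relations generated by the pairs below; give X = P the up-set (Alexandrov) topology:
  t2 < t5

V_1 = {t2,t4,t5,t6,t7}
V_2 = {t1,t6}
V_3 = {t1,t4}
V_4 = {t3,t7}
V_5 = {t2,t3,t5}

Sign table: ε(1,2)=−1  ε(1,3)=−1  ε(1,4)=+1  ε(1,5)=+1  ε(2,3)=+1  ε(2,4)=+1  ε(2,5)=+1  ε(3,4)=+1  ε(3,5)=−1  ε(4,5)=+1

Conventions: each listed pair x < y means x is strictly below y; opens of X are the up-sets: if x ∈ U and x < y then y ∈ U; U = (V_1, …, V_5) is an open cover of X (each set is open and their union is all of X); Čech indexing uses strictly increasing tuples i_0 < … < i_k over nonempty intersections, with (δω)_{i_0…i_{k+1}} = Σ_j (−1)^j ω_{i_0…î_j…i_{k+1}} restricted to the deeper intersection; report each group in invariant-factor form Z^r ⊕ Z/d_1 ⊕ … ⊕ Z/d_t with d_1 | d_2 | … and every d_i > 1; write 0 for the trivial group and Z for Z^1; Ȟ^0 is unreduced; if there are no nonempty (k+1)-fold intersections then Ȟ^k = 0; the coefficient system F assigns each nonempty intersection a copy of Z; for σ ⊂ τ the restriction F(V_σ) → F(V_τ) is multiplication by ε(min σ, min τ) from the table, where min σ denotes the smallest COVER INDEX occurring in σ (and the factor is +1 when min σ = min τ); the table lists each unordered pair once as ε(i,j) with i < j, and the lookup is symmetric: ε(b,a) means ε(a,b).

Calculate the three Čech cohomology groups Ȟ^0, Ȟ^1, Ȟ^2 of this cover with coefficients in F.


nerve of the cover:
  V12={t6} V13={t4} V14={t7} V15={t2,t5} V23={t1} V45={t3}
C dims 5,6; δ0: rk 4, SNF 1^4
Ȟ^0 = (5 − 4) − 0 = 1, so Ȟ^0 ≅ Z
Ȟ^1 = (6 − 0) − 4 = 2, so Ȟ^1 ≅ Z^2
Ȟ^2 = (0 − 0) − 0 = 0, so Ȟ^2 ≅ 0

Ȟ^0(U;F) ≅ Z,  Ȟ^1(U;F) ≅ Z^2,  Ȟ^2(U;F) ≅ 0


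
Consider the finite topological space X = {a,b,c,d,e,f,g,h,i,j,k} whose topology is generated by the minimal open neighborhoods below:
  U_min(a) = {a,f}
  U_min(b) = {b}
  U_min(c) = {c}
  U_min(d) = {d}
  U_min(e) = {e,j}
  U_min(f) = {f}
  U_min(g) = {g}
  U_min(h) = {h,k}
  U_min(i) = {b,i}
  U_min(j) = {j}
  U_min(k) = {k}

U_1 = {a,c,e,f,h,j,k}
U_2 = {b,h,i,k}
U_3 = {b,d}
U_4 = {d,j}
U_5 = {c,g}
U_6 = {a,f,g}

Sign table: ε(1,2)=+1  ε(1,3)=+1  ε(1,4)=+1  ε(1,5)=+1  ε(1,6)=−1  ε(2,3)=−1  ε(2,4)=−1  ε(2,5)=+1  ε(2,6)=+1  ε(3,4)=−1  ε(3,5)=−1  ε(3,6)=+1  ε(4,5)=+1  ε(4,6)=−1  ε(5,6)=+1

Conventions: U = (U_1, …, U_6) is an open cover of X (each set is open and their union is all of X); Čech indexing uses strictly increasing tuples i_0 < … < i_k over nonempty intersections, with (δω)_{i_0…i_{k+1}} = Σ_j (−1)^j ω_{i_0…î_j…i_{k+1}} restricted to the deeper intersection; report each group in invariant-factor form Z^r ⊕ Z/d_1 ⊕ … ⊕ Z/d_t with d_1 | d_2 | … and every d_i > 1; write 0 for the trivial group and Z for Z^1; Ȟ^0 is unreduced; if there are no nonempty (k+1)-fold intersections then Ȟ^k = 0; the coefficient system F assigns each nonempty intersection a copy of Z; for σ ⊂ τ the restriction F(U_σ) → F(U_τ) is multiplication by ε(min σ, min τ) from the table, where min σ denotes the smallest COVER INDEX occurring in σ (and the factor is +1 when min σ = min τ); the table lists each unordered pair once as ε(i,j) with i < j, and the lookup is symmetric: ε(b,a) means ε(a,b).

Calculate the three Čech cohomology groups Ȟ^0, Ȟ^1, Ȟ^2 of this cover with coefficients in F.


nerve simplices:
  U12={h,k} U14={j} U15={c} U16={a,f} U23={b} U34={d} U56={g}
C dims 6,7; δ0: rk 6, SNF 1^5·2
degree 0: 6−6−0 = 0 → Ȟ^0 ≅ 0
degree 1: 7−0−6 = 1 plus torsion [2] → Ȟ^1 ≅ Z ⊕ Z/2
degree 2: 0−0−0 = 0 → Ȟ^2 ≅ 0

Ȟ^0 = 0, Ȟ^1 = Z ⊕ Z/2 and Ȟ^2 = 0


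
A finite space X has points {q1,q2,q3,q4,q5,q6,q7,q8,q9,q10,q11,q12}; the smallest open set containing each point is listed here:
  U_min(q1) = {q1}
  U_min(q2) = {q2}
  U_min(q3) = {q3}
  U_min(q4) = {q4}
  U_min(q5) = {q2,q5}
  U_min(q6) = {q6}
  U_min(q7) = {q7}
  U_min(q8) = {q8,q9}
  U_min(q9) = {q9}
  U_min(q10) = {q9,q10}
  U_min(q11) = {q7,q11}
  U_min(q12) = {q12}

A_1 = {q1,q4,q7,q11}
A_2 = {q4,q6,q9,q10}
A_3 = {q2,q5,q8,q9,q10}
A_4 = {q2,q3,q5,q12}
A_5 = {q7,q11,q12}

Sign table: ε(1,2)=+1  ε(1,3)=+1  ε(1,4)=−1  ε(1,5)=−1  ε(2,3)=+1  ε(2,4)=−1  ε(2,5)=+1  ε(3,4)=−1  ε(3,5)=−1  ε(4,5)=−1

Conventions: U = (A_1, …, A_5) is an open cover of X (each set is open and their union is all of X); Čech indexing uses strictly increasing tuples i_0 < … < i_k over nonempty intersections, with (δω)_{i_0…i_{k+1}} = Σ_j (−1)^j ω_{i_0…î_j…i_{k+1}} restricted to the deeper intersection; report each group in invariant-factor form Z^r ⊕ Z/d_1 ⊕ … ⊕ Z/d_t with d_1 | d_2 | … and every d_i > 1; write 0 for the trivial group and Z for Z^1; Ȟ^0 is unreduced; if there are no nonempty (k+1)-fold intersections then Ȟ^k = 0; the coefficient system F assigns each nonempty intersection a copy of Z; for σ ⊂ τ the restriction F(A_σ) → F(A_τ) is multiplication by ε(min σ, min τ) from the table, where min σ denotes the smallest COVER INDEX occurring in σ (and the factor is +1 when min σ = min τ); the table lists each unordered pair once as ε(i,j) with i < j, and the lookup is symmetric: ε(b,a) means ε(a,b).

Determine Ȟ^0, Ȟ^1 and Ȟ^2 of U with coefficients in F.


Ȟ^0(U;F) ≅ 0; Ȟ^1(U;F) ≅ Z/2; Ȟ^2(U;F) ≅ 0

intersection data:
  A12={q4} A15={q7,q11} A23={q9,q10} A34={q2,q5} A45={q12}
C dims 5,5; δ0: rk 5, SNF 1^4·2
Ȟ^0 = (5 − 5) − 0 = 0, so Ȟ^0 ≅ 0
Ȟ^1 = (5 − 0) − 5 = 0 plus torsion [2], so Ȟ^1 ≅ Z/2
Ȟ^2 = (0 − 0) − 0 = 0, so Ȟ^2 ≅ 0


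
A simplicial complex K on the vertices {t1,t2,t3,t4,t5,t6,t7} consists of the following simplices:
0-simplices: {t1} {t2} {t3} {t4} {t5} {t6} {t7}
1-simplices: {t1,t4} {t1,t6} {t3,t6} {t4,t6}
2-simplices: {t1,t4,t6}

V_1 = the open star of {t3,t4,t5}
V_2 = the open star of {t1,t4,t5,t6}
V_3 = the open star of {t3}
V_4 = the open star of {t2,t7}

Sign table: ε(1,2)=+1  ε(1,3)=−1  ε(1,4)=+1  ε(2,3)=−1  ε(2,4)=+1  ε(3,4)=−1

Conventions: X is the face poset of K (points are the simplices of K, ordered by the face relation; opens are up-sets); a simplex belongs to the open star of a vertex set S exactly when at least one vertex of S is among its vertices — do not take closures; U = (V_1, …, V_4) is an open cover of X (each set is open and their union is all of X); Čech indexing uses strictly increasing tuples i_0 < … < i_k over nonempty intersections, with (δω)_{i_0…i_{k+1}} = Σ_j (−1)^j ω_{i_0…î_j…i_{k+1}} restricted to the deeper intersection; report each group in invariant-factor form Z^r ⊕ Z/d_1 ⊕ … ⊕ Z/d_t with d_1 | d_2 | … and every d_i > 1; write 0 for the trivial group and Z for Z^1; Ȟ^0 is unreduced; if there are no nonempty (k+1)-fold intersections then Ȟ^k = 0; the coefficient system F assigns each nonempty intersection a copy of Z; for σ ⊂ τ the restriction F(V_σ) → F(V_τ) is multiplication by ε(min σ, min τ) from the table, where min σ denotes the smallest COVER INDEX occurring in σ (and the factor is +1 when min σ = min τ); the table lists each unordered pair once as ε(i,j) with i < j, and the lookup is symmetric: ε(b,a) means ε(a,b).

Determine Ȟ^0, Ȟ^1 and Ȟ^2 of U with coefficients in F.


nerve of the cover:
  V1={{t3},{t4},{t5},{t1,t4},{t3,t6},{t4,t6},{t1,t4,t6}} V2={{t1},{t4},{t5},{t6},{t1,t4},{t1,t6},{t3,t6},{t4,t6},{t1,t4,t6}} V3={{t3},{t3,t6}} V4={{t2},{t7}}
  V12={{t4},{t5},{t1,t4},{t3,t6},{t4,t6},{t1,t4,t6}} V13={{t3},{t3,t6}} V23={{t3,t6}}
  V123={{t3,t6}}
C dims 4,3,1; δ0: rk 2, SNF 1^2; δ1: rk 1, SNF 1^1
Ȟ^0 = (4 − 2) − 0 = 2, so Ȟ^0 ≅ Z^2
Ȟ^1 = (3 − 1) − 2 = 0, so Ȟ^1 ≅ 0
Ȟ^2 = (1 − 0) − 1 = 0, so Ȟ^2 ≅ 0

Ȟ^0(U;F) ≅ Z^2,  Ȟ^1(U;F) ≅ 0,  Ȟ^2(U;F) ≅ 0


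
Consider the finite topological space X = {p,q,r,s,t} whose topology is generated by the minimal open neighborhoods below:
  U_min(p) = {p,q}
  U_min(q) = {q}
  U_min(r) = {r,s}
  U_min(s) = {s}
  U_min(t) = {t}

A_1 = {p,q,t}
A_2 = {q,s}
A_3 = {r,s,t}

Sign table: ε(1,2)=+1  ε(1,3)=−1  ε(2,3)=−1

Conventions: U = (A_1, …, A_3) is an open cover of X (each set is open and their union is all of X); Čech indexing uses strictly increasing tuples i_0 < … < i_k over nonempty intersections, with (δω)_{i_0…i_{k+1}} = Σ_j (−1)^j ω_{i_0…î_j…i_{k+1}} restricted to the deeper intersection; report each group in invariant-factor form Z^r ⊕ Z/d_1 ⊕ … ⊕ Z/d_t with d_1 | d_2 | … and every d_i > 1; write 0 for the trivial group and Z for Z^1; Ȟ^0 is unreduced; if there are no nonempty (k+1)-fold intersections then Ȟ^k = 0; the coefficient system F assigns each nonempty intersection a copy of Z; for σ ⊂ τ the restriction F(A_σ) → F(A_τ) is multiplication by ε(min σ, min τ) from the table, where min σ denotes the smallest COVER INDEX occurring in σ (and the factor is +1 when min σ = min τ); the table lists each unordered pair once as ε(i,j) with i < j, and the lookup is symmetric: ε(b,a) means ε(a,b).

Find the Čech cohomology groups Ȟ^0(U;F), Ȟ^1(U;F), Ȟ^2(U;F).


Ȟ^0 = Z; Ȟ^1 = Z; Ȟ^2 = 0

nonempty overlaps:
  A12={q} A13={t} A23={s}
C dims 3,3; δ0: rk 2, SNF 1^2
degree 0: 3−2−0 = 1 → Ȟ^0 ≅ Z
degree 1: 3−0−2 = 1 → Ȟ^1 ≅ Z
degree 2: 0−0−0 = 0 → Ȟ^2 ≅ 0


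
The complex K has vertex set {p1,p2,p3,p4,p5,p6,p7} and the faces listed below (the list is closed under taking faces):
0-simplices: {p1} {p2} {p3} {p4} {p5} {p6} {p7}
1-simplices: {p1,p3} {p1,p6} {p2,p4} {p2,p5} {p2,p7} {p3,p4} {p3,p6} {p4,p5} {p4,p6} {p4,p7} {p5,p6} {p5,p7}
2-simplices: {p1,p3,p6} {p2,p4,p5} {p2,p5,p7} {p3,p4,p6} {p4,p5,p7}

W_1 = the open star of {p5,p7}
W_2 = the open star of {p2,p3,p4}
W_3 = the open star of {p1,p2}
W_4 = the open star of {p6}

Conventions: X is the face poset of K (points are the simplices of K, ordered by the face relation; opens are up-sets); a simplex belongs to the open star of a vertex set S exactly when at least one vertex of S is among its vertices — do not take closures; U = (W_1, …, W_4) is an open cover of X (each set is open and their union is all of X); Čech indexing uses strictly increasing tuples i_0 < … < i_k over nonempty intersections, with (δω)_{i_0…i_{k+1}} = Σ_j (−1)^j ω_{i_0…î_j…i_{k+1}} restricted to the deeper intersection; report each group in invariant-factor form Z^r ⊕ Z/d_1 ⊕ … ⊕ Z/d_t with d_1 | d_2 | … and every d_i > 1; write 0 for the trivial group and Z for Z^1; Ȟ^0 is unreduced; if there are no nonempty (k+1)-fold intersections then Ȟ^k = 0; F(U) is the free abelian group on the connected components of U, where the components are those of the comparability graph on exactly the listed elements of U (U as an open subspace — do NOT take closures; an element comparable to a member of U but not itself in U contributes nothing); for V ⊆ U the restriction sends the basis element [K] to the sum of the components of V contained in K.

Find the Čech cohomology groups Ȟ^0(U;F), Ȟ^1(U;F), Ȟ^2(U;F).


Ȟ^0(U;F) ≅ Z,  Ȟ^1(U;F) ≅ Z,  Ȟ^2(U;F) ≅ 0

cover nerve:
  W1={{p5},{p7},{p2,p5},{p2,p7},{p4,p5},{p4,p7},{p5,p6},{p5,p7},{p2,p4,p5},{p2,p5,p7},{p4,p5,p7}} W2={{p2},{p3},{p4},{p1,p3},{p2,p4},{p2,p5},{p2,p7},{p3,p4},{p3,p6},{p4,p5},{p4,p6},{p4,p7},{p1,p3,p6},{p2,p4,p5},{p2,p5,p7},{p3,p4,p6},{p4,p5,p7}} W3={{p1},{p2},{p1,p3},{p1,p6},{p2,p4},{p2,p5},{p2,p7},{p1,p3,p6},{p2,p4,p5},{p2,p5,p7}} W4={{p6},{p1,p6},{p3,p6},{p4,p6},{p5,p6},{p1,p3,p6},{p3,p4,p6}}
  W12={{p2,p5},{p2,p7},{p4,p5},{p4,p7},{p2,p4,p5},{p2,p5,p7},{p4,p5,p7}} W13={{p2,p5},{p2,p7},{p2,p4,p5},{p2,p5,p7}} W14={{p5,p6}} W23={{p2},{p1,p3},{p2,p4},{p2,p5},{p2,p7},{p1,p3,p6},{p2,p4,p5},{p2,p5,p7}} W24={{p3,p6},{p4,p6},{p1,p3,p6},{p3,p4,p6}} W34={{p1,p6},{p1,p3,p6}}
  W123={{p2,p5},{p2,p7},{p2,p4,p5},{p2,p5,p7}} W234={{p1,p3,p6}}
components per intersection:
  W1: {{p5},{p7},{p2,p5},{p2,p7},{p4,p5},{p4,p7},{p5,p6},{p5,p7},{p2,p4,p5},{p2,p5,p7},{p4,p5,p7}}
  W2: {{p2},{p3},{p4},{p1,p3},{p2,p4},{p2,p5},{p2,p7},{p3,p4},{p3,p6},{p4,p5},{p4,p6},{p4,p7},{p1,p3,p6},{p2,p4,p5},{p2,p5,p7},{p3,p4,p6},{p4,p5,p7}}
  W3: {{p1},{p1,p3},{p1,p6},{p1,p3,p6}} {{p2},{p2,p4},{p2,p5},{p2,p7},{p2,p4,p5},{p2,p5,p7}}
  W4: {{p6},{p1,p6},{p3,p6},{p4,p6},{p5,p6},{p1,p3,p6},{p3,p4,p6}}
  W12: {{p2,p5},{p2,p7},{p4,p5},{p4,p7},{p2,p4,p5},{p2,p5,p7},{p4,p5,p7}}
  W13: {{p2,p5},{p2,p7},{p2,p4,p5},{p2,p5,p7}}
  W14: {{p5,p6}}
  W23: {{p2},{p2,p4},{p2,p5},{p2,p7},{p2,p4,p5},{p2,p5,p7}} {{p1,p3},{p1,p3,p6}}
  W24: {{p3,p6},{p4,p6},{p1,p3,p6},{p3,p4,p6}}
  W34: {{p1,p6},{p1,p3,p6}}
  W123: {{p2,p5},{p2,p7},{p2,p4,p5},{p2,p5,p7}}
  W234: {{p1,p3,p6}}
C dims 5,7,2; δ0: rk 4, SNF 1^4; δ1: rk 2, SNF 1^2
Ȟ^0: (5−4)−0=1 ⇒ Z
Ȟ^1: (7−2)−4=1 ⇒ Z
Ȟ^2: (2−0)−2=0 ⇒ 0


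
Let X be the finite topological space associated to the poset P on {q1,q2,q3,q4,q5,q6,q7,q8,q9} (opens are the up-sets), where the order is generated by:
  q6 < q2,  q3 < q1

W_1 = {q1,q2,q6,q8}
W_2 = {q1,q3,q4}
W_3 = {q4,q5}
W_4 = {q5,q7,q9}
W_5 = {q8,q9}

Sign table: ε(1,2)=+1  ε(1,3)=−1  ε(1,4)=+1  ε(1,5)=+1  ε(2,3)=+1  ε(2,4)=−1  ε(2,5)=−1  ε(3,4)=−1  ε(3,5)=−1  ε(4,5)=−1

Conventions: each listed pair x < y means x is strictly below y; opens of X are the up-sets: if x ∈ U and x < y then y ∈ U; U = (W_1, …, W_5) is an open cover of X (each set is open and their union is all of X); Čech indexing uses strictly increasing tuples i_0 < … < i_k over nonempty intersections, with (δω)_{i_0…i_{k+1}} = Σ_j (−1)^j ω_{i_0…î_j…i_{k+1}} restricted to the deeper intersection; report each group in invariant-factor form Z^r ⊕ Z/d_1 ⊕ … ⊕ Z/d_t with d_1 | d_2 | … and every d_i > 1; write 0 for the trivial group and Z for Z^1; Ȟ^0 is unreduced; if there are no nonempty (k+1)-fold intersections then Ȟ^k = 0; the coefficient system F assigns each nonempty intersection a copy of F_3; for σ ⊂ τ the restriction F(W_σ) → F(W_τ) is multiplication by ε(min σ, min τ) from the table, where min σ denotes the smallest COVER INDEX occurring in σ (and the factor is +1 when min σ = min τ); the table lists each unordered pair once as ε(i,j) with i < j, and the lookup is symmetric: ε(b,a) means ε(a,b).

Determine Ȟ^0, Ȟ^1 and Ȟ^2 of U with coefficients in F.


nerve of the cover:
  W12={q1} W15={q8} W23={q4} W34={q5} W45={q9}
C dims 5,5; δ0: rk_F3 4
Ȟ^0 = (5 − 4) − 0 = 1, so Ȟ^0 ≅ Z/3
Ȟ^1 = (5 − 0) − 4 = 1, so Ȟ^1 ≅ Z/3
Ȟ^2 = (0 − 0) − 0 = 0, so Ȟ^2 ≅ 0

Ȟ^0 = Z/3, Ȟ^1 = Z/3 and Ȟ^2 = 0


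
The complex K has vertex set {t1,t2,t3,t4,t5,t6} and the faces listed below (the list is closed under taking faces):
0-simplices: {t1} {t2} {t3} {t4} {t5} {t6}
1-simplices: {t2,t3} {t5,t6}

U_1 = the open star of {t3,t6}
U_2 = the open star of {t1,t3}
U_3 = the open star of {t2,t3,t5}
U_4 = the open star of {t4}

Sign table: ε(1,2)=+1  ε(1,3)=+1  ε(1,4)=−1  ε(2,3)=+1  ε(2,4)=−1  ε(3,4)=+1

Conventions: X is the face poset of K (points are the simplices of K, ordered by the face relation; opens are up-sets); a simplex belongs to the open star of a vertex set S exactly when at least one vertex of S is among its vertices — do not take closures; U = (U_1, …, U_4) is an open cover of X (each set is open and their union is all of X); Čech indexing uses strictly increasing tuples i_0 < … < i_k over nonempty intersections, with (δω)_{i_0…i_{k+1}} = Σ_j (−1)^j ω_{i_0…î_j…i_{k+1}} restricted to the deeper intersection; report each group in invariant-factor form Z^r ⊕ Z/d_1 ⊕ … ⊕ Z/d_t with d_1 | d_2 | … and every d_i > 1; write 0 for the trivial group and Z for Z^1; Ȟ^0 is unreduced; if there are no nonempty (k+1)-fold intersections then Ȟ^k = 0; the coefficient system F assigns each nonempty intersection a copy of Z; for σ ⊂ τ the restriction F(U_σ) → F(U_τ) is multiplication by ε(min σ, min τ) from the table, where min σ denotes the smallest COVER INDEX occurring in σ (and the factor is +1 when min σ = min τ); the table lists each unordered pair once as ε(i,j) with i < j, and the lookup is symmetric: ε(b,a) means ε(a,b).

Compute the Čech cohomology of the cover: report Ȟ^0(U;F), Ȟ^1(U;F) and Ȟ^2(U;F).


Ȟ^0 ≅ Z^2, Ȟ^1 ≅ 0, Ȟ^2 ≅ 0

cover nerve:
  U1={{t3},{t6},{t2,t3},{t5,t6}} U2={{t1},{t3},{t2,t3}} U3={{t2},{t3},{t5},{t2,t3},{t5,t6}} U4={{t4}}
  U12={{t3},{t2,t3}} U13={{t3},{t2,t3},{t5,t6}} U23={{t3},{t2,t3}}
  U123={{t3},{t2,t3}}
C dims 4,3,1; δ0: rk 2, SNF 1^2; δ1: rk 1, SNF 1^1
Ȟ^0: (4−2)−0=2 ⇒ Z^2
Ȟ^1: (3−1)−2=0 ⇒ 0
Ȟ^2: (1−0)−1=0 ⇒ 0


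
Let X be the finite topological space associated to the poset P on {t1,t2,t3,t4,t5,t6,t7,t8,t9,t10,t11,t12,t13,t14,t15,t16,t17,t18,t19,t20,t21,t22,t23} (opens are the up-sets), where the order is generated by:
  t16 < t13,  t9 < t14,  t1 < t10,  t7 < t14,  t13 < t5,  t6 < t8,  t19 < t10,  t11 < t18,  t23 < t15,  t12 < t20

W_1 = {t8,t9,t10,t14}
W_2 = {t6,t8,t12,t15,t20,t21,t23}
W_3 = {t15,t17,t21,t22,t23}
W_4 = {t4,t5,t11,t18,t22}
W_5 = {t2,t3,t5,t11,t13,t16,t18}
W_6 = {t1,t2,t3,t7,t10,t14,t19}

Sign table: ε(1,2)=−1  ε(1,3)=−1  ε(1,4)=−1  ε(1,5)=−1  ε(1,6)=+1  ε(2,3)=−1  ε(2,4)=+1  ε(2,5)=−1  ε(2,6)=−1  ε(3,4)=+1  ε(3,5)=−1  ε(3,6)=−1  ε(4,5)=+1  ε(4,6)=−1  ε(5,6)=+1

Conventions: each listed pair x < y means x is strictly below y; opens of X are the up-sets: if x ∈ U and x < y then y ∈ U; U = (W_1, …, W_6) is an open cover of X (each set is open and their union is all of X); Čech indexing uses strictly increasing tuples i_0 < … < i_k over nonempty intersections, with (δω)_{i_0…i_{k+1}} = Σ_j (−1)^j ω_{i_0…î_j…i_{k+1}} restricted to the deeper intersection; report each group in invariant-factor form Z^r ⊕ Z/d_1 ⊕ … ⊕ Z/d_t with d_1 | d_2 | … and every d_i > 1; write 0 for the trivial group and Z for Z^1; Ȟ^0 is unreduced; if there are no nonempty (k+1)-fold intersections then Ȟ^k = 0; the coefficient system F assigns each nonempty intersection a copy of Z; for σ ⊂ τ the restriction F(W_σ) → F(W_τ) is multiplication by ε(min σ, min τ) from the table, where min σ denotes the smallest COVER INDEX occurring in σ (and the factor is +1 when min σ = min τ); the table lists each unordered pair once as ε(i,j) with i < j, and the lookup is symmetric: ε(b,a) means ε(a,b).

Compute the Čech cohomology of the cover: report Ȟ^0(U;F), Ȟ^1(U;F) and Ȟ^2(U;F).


Ȟ^0(U;F) ≅ Z,  Ȟ^1(U;F) ≅ Z,  Ȟ^2(U;F) ≅ 0

nerve of the cover:
  W12={t8} W16={t10,t14} W23={t15,t21,t23} W34={t22} W45={t5,t11,t18} W56={t2,t3}
C dims 6,6; δ0: rk 5, SNF 1^5
Ȟ^0 = (6 − 5) − 0 = 1, so Ȟ^0 ≅ Z
Ȟ^1 = (6 − 0) − 5 = 1, so Ȟ^1 ≅ Z
Ȟ^2 = (0 − 0) − 0 = 0, so Ȟ^2 ≅ 0


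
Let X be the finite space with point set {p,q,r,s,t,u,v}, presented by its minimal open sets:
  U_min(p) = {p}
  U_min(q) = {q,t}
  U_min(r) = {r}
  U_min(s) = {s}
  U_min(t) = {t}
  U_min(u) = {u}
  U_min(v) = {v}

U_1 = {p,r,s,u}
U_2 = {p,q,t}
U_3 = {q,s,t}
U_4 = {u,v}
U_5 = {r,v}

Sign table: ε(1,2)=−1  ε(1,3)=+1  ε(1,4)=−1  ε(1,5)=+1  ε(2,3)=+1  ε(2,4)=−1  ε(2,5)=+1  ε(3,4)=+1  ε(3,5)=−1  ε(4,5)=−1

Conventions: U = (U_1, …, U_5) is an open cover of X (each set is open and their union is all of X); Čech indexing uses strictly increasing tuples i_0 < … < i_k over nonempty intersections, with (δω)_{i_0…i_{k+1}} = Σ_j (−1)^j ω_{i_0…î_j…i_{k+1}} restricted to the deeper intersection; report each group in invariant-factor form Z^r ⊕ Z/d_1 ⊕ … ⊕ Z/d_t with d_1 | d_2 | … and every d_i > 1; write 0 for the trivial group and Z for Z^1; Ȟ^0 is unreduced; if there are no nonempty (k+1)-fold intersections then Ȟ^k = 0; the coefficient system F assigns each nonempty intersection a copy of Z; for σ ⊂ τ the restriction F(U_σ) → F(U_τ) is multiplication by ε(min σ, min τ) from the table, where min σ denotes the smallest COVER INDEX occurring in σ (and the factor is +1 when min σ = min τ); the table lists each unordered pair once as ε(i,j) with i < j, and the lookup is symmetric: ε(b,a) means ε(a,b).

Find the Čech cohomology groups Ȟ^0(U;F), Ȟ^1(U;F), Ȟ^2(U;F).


intersection data:
  U12={p} U13={s} U14={u} U15={r} U23={q,t} U45={v}
C dims 5,6; δ0: rk 5, SNF 1^4·2
Ȟ^0 = (5 − 5) − 0 = 0, so Ȟ^0 ≅ 0
Ȟ^1 = (6 − 0) − 5 = 1 plus torsion [2], so Ȟ^1 ≅ Z ⊕ Z/2
Ȟ^2 = (0 − 0) − 0 = 0, so Ȟ^2 ≅ 0

Ȟ^0 ≅ 0, Ȟ^1 ≅ Z ⊕ Z/2, Ȟ^2 ≅ 0


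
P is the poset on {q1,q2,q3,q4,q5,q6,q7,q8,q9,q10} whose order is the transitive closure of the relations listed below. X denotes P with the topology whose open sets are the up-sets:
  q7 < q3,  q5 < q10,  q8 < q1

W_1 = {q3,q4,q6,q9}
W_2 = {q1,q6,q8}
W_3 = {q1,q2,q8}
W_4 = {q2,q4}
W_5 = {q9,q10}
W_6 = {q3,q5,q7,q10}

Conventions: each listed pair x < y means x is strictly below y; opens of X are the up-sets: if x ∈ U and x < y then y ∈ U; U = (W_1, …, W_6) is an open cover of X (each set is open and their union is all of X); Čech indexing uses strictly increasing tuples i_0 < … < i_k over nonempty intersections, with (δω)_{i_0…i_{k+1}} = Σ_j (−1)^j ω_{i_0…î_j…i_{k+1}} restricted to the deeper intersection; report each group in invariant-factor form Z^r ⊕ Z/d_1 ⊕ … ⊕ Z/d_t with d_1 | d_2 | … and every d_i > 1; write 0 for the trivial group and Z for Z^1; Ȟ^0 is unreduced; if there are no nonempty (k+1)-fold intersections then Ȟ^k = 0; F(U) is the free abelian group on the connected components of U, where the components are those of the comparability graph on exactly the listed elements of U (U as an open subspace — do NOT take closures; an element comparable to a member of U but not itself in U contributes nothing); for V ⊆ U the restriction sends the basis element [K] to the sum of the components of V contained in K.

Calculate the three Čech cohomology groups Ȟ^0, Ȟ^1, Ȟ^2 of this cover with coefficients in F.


Ȟ^0(U;F) ≅ Z^7,  Ȟ^1(U;F) ≅ 0,  Ȟ^2(U;F) ≅ 0

nerve simplices:
  W12={q6} W14={q4} W15={q9} W16={q3} W23={q1,q8} W34={q2} W56={q10}
components per intersection:
  W1: {q3} {q4} {q6} {q9}
  W2: {q1,q8} {q6}
  W3: {q1,q8} {q2}
  W4: {q2} {q4}
  W5: {q9} {q10}
  W6: {q3,q7} {q5,q10}
  W12: {q6}
  W14: {q4}
  W15: {q9}
  W16: {q3}
  W23: {q1,q8}
  W34: {q2}
  W56: {q10}
C dims 14,7; δ0: rk 7, SNF 1^7
degree 0: 14−7−0 = 7 → Ȟ^0 ≅ Z^7
degree 1: 7−0−7 = 0 → Ȟ^1 ≅ 0
degree 2: 0−0−0 = 0 → Ȟ^2 ≅ 0


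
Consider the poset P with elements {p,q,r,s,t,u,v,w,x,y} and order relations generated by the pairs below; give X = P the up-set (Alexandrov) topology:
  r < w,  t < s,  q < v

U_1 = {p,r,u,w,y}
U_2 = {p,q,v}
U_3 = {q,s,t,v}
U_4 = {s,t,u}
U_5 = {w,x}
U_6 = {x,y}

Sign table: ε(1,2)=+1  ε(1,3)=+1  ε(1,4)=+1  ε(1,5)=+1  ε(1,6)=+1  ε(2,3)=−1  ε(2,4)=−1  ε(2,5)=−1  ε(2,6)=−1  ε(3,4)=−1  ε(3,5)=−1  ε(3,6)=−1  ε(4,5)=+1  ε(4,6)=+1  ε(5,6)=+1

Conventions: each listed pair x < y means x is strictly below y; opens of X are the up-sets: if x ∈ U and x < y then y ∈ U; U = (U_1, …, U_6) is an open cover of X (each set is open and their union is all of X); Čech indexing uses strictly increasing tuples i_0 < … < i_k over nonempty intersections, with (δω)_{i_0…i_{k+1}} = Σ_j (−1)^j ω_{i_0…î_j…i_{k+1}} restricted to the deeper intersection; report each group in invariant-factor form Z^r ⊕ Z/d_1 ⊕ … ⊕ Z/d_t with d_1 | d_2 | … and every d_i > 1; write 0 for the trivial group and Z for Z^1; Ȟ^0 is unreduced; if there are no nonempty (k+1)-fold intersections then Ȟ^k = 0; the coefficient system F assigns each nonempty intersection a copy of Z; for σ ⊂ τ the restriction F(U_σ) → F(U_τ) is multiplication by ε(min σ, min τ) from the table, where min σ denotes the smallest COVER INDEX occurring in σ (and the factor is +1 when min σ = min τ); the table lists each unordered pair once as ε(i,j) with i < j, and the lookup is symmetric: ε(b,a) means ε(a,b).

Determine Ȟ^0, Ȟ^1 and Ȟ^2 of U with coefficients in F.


nerve simplices:
  U12={p} U14={u} U15={w} U16={y} U23={q,v} U34={s,t} U56={x}
C dims 6,7; δ0: rk 5, SNF 1^5
degree 0: 6−5−0 = 1 → Ȟ^0 ≅ Z
degree 1: 7−0−5 = 2 → Ȟ^1 ≅ Z^2
degree 2: 0−0−0 = 0 → Ȟ^2 ≅ 0

Ȟ^0 = Z, Ȟ^1 = Z^2 and Ȟ^2 = 0


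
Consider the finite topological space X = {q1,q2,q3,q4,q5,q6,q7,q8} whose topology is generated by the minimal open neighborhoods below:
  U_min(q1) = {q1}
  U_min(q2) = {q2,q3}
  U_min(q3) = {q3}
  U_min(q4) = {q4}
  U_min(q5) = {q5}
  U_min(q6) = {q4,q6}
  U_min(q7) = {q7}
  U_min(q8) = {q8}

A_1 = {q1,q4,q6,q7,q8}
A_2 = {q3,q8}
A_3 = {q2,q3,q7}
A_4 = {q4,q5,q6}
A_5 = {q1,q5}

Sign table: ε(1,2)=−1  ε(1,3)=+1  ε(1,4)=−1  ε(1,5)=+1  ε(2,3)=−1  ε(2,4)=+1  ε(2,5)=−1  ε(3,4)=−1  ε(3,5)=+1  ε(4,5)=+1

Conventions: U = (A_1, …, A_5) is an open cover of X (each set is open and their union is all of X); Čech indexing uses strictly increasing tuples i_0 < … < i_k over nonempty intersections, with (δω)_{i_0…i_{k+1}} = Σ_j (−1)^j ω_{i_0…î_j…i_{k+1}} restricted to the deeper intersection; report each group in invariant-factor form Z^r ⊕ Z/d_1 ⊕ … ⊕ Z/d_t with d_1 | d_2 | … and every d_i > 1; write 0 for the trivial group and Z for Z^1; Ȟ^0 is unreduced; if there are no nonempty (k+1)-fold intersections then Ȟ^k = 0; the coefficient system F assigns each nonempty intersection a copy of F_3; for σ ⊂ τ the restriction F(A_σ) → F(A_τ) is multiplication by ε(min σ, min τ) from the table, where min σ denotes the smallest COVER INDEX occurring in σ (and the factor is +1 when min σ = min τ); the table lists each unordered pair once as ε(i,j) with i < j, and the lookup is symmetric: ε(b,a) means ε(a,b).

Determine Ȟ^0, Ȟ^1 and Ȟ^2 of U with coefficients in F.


Ȟ^0(U;F) ≅ 0,  Ȟ^1(U;F) ≅ Z/3,  Ȟ^2(U;F) ≅ 0

nerve simplices:
  A12={q8} A13={q7} A14={q4,q6} A15={q1} A23={q3} A45={q5}
C dims 5,6; δ0: rk_F3 5
degree 0: 5−5−0 = 0 → Ȟ^0 ≅ 0
degree 1: 6−0−5 = 1 → Ȟ^1 ≅ Z/3
degree 2: 0−0−0 = 0 → Ȟ^2 ≅ 0


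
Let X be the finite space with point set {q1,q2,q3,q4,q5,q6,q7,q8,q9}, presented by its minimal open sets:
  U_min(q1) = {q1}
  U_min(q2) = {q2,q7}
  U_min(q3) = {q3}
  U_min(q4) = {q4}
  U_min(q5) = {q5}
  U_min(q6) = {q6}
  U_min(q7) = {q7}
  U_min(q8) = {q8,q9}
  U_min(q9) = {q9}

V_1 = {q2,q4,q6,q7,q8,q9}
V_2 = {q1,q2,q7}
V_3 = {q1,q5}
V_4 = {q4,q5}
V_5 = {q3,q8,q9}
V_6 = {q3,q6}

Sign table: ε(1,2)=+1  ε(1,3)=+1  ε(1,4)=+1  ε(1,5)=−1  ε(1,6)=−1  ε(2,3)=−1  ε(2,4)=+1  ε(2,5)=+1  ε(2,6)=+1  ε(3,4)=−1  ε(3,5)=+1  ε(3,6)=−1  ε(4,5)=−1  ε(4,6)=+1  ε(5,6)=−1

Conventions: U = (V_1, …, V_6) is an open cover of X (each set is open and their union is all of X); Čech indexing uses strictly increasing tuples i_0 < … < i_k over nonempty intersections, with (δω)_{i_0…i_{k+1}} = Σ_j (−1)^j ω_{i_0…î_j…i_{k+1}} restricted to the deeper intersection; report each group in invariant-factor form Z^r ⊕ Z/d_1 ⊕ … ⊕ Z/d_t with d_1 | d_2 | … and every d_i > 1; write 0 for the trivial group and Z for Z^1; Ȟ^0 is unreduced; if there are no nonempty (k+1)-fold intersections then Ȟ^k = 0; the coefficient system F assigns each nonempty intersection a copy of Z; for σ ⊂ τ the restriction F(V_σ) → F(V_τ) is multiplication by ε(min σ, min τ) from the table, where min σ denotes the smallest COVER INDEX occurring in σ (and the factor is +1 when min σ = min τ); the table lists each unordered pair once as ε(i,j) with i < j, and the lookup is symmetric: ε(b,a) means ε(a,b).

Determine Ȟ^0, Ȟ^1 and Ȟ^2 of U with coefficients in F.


Ȟ^0 ≅ 0, Ȟ^1 ≅ Z ⊕ Z/2 and Ȟ^2 ≅ 0

nonempty intersections:
  V12={q2,q7} V14={q4} V15={q8,q9} V16={q6} V23={q1} V34={q5} V56={q3}
C dims 6,7; δ0: rk 6, SNF 1^5·2
Ȟ^0: (6−6)−0=0 ⇒ 0
Ȟ^1: (7−0)−6=1 plus torsion [2] ⇒ Z ⊕ Z/2
Ȟ^2: (0−0)−0=0 ⇒ 0


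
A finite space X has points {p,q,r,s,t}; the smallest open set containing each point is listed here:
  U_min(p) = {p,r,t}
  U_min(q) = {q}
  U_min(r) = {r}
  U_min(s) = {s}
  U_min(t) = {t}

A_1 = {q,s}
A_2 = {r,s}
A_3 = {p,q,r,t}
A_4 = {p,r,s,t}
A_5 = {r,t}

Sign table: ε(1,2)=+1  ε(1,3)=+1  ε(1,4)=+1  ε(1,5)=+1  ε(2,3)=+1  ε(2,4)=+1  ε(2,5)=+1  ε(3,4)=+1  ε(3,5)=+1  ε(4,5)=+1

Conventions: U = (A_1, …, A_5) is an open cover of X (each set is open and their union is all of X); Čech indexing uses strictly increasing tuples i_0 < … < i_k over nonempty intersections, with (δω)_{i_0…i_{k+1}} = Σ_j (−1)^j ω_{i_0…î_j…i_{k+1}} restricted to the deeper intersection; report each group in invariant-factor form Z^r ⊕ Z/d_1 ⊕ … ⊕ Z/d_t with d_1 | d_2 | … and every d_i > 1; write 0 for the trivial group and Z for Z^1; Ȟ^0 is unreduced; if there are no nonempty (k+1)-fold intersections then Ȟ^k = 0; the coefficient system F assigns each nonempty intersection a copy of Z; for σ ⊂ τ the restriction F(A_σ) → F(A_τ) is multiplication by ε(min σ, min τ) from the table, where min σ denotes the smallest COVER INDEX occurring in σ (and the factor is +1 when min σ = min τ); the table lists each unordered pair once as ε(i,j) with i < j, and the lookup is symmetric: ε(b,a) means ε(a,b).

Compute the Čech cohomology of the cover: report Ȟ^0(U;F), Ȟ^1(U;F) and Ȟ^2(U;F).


Ȟ^0 ≅ Z; Ȟ^1 ≅ Z; Ȟ^2 ≅ 0

nerve of the cover:
  A12={s} A13={q} A14={s} A23={r} A24={r,s} A25={r} A34={p,r,t} A35={r,t} A45={r,t}
  A124={s} A234={r} A235={r} A245={r} A345={r,t}
  A2345={r}
C dims 5,9,5,1; δ0: rk 4, SNF 1^4; δ1: rk 4, SNF 1^4; δ2: rk 1, SNF 1^1
Ȟ^0 = (5 − 4) − 0 = 1, so Ȟ^0 ≅ Z
Ȟ^1 = (9 − 4) − 4 = 1, so Ȟ^1 ≅ Z
Ȟ^2 = (5 − 1) − 4 = 0, so Ȟ^2 ≅ 0
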